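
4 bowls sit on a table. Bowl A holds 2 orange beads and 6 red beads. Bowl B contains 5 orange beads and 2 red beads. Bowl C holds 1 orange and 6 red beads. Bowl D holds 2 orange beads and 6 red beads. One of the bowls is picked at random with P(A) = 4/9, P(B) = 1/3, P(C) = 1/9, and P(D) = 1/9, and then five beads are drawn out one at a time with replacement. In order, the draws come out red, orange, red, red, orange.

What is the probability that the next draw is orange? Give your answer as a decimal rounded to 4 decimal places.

0.3343

Compute the likelihood of the observed sequence for each case: P(data | bowl A) = (6/8)(2/8)(6/8)(6/8)(2/8) = 0.026367; P(data | bowl B) = (2/7)(5/7)(2/7)(2/7)(5/7) = 0.0119; P(data | bowl C) = (6/7)(1/7)(6/7)(6/7)(1/7) = 0.012852; P(data | bowl D) = (6/8)(2/8)(6/8)(6/8)(2/8) = 0.026367.
The prior-weighted likelihoods are 4/9 · 0.026367 = 0.011719, 1/3 · 0.0119 = 0.0039666, 1/9 · 0.012852 = 0.001428, 1/9 · 0.026367 = 0.0029297; summing to 0.020043.
Normalising, the posterior is P(bowl A | data) = 0.58468, P(bowl B | data) = 0.1979, P(bowl C | data) = 0.071246, P(bowl D | data) = 0.14617.
So P(orange next | data) = Σ P(orange next | H) P(H | data) = (1/4)(0.58468) + (5/7)(0.1979) + (1/7)(0.071246) + (1/4)(0.14617) = 0.33425.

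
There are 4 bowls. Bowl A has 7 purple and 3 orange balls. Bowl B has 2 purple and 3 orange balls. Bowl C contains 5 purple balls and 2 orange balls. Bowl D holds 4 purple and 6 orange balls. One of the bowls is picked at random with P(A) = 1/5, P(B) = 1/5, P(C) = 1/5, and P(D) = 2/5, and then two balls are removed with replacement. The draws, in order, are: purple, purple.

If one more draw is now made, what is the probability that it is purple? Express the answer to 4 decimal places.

For each hypothesis, P(data | H) works out to: P(data | bowl A) = (7/10)(7/10) = 0.49; P(data | bowl B) = (2/5)(2/5) = 0.16; P(data | bowl C) = (5/7)(5/7) = 0.5102; P(data | bowl D) = (4/10)(4/10) = 0.16.
Multiplying each by its prior: 1/5 · 0.49 = 0.098, 1/5 · 0.16 = 0.032, 1/5 · 0.5102 = 0.10204, 2/5 · 0.16 = 0.064; with total 0.29604.
The posterior is then P(bowl A | data) = 0.33104, P(bowl B | data) = 0.10809, P(bowl C | data) = 0.34468, P(bowl D | data) = 0.21619.
Averaging over the posterior, P(purple next | data) = (7/10)(0.33104) + (2/5)(0.10809) + (5/7)(0.34468) + (2/5)(0.21619) = 0.60764.

0.6076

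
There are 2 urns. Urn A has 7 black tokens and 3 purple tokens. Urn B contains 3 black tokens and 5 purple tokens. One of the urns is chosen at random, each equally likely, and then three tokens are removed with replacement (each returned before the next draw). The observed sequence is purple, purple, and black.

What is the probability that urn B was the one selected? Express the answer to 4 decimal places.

The likelihood of the observed sequence under each hypothesis: P(data | urn A) = (3/10)(3/10)(7/10) = 0.063; P(data | urn B) = (5/8)(5/8)(3/8) = 0.14648.
Multiplying each by its prior: 1/2 · 0.063 = 0.0315, 1/2 · 0.14648 = 0.073242; these sum to 0.10474.
Therefore the posterior P(urn B | data) = (0.073242) / (0.10474) = 0.69926.

0.6993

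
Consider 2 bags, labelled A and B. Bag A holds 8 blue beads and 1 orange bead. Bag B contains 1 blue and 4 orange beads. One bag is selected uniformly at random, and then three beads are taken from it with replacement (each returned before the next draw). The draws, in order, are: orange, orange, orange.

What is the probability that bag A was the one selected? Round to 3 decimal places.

The likelihood of the observed sequence under each hypothesis: P(data | bag A) = (1/9)(1/9)(1/9) = 0.0013717; P(data | bag B) = (4/5)(4/5)(4/5) = 0.512.
The prior-weighted likelihoods are 1/2 · 0.0013717 = 0.00068587, 1/2 · 0.512 = 0.256; these sum to 0.25669.
By Bayes' rule, P(bag A | data) = (0.00068587) / (0.25669) = 0.002672.

0.003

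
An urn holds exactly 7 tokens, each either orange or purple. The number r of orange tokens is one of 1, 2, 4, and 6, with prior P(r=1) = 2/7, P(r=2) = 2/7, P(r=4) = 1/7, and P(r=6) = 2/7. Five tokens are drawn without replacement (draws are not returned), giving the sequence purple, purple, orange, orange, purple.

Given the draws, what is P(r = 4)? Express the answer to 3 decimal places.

Compute the likelihood of the observed sequence for each case: P(data | r = 1) = (6/7)(5/6)(1/5)(0/4) = 0; P(data | r = 2) = (5/7)(4/6)(2/5)(1/4)(3/3) = 1/21; P(data | r = 4) = (3/7)(2/6)(4/5)(3/4)(1/3) = 1/35; P(data | r = 6) = (1/7)(0/6) = 0.
Multiplying each by its prior: 2/7 · 0 = 0, 2/7 · 1/21 = 2/147, 1/7 · 1/35 = 1/245, 2/7 · 0 = 0; these sum to 13/735.
So P(r = 4 | data) = (1/245) / (13/735) = 3/13.

0.231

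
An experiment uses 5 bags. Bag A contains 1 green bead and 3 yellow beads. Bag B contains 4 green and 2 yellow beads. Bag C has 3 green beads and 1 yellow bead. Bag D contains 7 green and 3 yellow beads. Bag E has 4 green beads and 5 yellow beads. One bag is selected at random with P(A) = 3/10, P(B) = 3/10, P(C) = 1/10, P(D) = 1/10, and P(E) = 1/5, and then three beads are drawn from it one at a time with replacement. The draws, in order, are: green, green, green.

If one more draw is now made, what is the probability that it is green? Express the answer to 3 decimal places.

Compute the likelihood of the observed sequence for each case: P(data | bag A) = (1/4)(1/4)(1/4) = 0.015625; P(data | bag B) = (4/6)(4/6)(4/6) = 0.2963; P(data | bag C) = (3/4)(3/4)(3/4) = 0.42188; P(data | bag D) = (7/10)(7/10)(7/10) = 0.343; P(data | bag E) = (4/9)(4/9)(4/9) = 0.087791.
Multiplying each by its prior: 3/10 · 0.015625 = 0.0046875, 3/10 · 0.2963 = 0.088889, 1/10 · 0.42188 = 0.042188, 1/10 · 0.343 = 0.0343, 1/5 · 0.087791 = 0.017558; summing to 0.18762.
Dividing through by the total gives posterior P(bag A | data) = 0.024984, P(bag B | data) = 0.47377, P(bag C | data) = 0.22485, P(bag D | data) = 0.18281, P(bag E | data) = 0.093583.
The predictive probability is P(green next | data) = (1/4)(0.024984) + (2/3)(0.47377) + (3/4)(0.22485) + (7/10)(0.18281) + (4/9)(0.093583) = 0.66029.

0.660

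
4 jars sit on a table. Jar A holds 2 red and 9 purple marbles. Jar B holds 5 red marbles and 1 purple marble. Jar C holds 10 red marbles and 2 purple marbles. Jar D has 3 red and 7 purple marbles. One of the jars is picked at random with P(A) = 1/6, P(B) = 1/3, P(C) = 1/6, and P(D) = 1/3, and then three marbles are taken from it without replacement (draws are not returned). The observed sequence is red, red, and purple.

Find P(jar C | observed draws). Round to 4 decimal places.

0.2256

The likelihood of the observed sequence under each hypothesis: P(data | jar A) = (2/11)(1/10)(9/9) = 0.018182; P(data | jar B) = (5/6)(4/5)(1/4) = 0.16667; P(data | jar C) = (10/12)(9/11)(2/10) = 0.13636; P(data | jar D) = (3/10)(2/9)(7/8) = 0.058333.
The prior-weighted likelihoods are 1/6 · 0.018182 = 0.0030303, 1/3 · 0.16667 = 0.055556, 1/6 · 0.13636 = 0.022727, 1/3 · 0.058333 = 0.019444; these sum to 0.10076.
Hence P(jar C | data) = (0.022727) / (0.10076) = 0.22556.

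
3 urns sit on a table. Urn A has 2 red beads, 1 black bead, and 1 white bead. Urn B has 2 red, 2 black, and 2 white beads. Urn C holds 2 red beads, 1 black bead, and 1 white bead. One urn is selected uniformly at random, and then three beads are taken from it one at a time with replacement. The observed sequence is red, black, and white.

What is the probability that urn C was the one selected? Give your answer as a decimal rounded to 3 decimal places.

0.314

Under each hypothesis, the probability of the observed sequence is: P(data | urn A) = (2/4)(1/4)(1/4) = 0.03125; P(data | urn B) = (2/6)(2/6)(2/6) = 0.037037; P(data | urn C) = (2/4)(1/4)(1/4) = 0.03125.
Weighting by the prior gives 1/3 · 0.03125 = 0.010417, 1/3 · 0.037037 = 0.012346, 1/3 · 0.03125 = 0.010417; with total 0.033179.
So P(urn C | data) = (0.010417) / (0.033179) = 0.31395.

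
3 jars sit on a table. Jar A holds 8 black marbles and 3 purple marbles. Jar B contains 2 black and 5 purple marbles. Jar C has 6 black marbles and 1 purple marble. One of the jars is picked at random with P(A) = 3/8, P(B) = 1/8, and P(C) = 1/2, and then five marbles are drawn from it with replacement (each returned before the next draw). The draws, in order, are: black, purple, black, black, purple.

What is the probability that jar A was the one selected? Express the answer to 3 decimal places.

0.576

Under each hypothesis, the probability of the observed sequence is: P(data | jar A) = (8/11)(3/11)(8/11)(8/11)(3/11) = 0.028612; P(data | jar B) = (2/7)(5/7)(2/7)(2/7)(5/7) = 0.0119; P(data | jar C) = (6/7)(1/7)(6/7)(6/7)(1/7) = 0.012852.
Multiplying each by its prior: 3/8 · 0.028612 = 0.01073, 1/8 · 0.0119 = 0.0014875, 1/2 · 0.012852 = 0.0064259; summing to 0.018643.
By Bayes' rule, P(jar A | data) = (0.01073) / (0.018643) = 0.57553.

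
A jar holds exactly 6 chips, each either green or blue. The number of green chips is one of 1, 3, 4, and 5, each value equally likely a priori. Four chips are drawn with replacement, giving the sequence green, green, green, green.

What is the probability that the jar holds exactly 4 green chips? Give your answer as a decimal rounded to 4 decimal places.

For each hypothesis, P(data | H) works out to: P(data | r = 1) = (1/6)(1/6)(1/6)(1/6) = 0.0007716; P(data | r = 3) = (3/6)(3/6)(3/6)(3/6) = 0.0625; P(data | r = 4) = (4/6)(4/6)(4/6)(4/6) = 0.19753; P(data | r = 5) = (5/6)(5/6)(5/6)(5/6) = 0.48225.
The prior-weighted likelihoods are 1/4 · 0.0007716 = 0.0001929, 1/4 · 0.0625 = 0.015625, 1/4 · 0.19753 = 0.049383, 1/4 · 0.48225 = 0.12056; summing to 0.18576.
So P(r = 4 | data) = (0.049383) / (0.18576) = 0.26584.

0.2658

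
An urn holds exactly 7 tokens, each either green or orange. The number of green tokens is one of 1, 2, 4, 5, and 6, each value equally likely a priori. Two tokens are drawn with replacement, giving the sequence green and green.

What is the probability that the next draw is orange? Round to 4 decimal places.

0.2787

Compute the likelihood of the observed sequence for each case: P(data | r = 1) = (1/7)(1/7) = 1/49; P(data | r = 2) = (2/7)(2/7) = 4/49; P(data | r = 4) = (4/7)(4/7) = 16/49; P(data | r = 5) = (5/7)(5/7) = 25/49; P(data | r = 6) = (6/7)(6/7) = 36/49.
The prior-weighted likelihoods are 1/5 · 1/49 = 1/245, 1/5 · 4/49 = 4/245, 1/5 · 16/49 = 16/245, 1/5 · 25/49 = 5/49, 1/5 · 36/49 = 36/245; summing to 82/245.
Normalising, the posterior is P(r = 1 | data) = 1/82, P(r = 2 | data) = 2/41, P(r = 4 | data) = 8/41, P(r = 5 | data) = 25/82, P(r = 6 | data) = 18/41.
Averaging over the posterior, P(orange next | data) = (6/7)(1/82) + (5/7)(2/41) + (3/7)(8/41) + (2/7)(25/82) + (1/7)(18/41) = 80/287.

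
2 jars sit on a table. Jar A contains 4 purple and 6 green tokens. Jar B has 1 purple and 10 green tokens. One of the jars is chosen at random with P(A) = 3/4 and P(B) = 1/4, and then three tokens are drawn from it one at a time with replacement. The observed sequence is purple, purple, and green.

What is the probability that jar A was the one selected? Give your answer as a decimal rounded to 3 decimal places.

0.975

Under each hypothesis, the probability of the observed sequence is: P(data | jar A) = (4/10)(4/10)(6/10) = 0.096; P(data | jar B) = (1/11)(1/11)(10/11) = 0.0075131.
Weighting by the prior gives 3/4 · 0.096 = 0.072, 1/4 · 0.0075131 = 0.0018783; with total 0.073878.
By Bayes' rule, P(jar A | data) = (0.072) / (0.073878) = 0.97458.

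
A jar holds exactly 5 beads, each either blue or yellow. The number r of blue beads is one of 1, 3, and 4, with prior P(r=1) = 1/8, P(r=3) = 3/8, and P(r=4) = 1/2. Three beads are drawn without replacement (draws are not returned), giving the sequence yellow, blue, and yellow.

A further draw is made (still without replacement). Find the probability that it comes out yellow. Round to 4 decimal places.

0.4000

The likelihood of the observed sequence under each hypothesis: P(data | r = 1) = (4/5)(1/4)(3/3) = 1/5; P(data | r = 3) = (2/5)(3/4)(1/3) = 1/10; P(data | r = 4) = (1/5)(4/4)(0/3) = 0.
Weighting by the prior gives 1/8 · 1/5 = 1/40, 3/8 · 1/10 = 3/80, 1/2 · 0 = 0; summing to 1/16.
Dividing through by the total gives posterior P(r = 1 | data) = 2/5, P(r = 3 | data) = 3/5, P(r = 4 | data) = 0.
The predictive probability is P(yellow next | data) = (1)(2/5) + (0)(3/5) = 2/5.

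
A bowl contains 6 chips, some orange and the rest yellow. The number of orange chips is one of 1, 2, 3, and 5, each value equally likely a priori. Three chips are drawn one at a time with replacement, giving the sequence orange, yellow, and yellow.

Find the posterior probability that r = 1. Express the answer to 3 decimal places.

Under each hypothesis, the probability of the observed sequence is: P(data | r = 1) = (1/6)(5/6)(5/6) = 25/216; P(data | r = 2) = (2/6)(4/6)(4/6) = 4/27; P(data | r = 3) = (3/6)(3/6)(3/6) = 1/8; P(data | r = 5) = (5/6)(1/6)(1/6) = 5/216.
Multiplying each by its prior: 1/4 · 25/216 = 25/864, 1/4 · 4/27 = 1/27, 1/4 · 1/8 = 1/32, 1/4 · 5/216 = 5/864; summing to 89/864.
Therefore the posterior P(r = 1 | data) = (25/864) / (89/864) = 25/89.

0.281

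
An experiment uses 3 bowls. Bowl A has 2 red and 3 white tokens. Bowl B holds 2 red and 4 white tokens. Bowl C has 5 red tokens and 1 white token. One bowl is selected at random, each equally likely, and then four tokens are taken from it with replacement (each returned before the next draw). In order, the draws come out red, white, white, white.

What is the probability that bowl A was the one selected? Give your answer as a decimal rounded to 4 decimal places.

Under each hypothesis, the probability of the observed sequence is: P(data | bowl A) = (2/5)(3/5)(3/5)(3/5) = 0.0864; P(data | bowl B) = (2/6)(4/6)(4/6)(4/6) = 0.098765; P(data | bowl C) = (5/6)(1/6)(1/6)(1/6) = 0.003858.
Multiplying each by its prior: 1/3 · 0.0864 = 0.0288, 1/3 · 0.098765 = 0.032922, 1/3 · 0.003858 = 0.001286; these sum to 0.063008.
So P(bowl A | data) = (0.0288) / (0.063008) = 0.45709.

0.4571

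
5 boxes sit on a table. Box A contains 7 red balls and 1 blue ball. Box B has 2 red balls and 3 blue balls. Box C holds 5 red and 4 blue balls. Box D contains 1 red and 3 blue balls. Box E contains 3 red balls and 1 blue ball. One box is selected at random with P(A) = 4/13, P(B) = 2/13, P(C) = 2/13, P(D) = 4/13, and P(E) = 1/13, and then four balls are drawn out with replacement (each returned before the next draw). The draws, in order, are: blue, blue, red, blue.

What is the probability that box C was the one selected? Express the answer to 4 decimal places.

Compute the likelihood of the observed sequence for each case: P(data | box A) = (1/8)(1/8)(7/8)(1/8) = 0.001709; P(data | box B) = (3/5)(3/5)(2/5)(3/5) = 0.0864; P(data | box C) = (4/9)(4/9)(5/9)(4/9) = 0.048773; P(data | box D) = (3/4)(3/4)(1/4)(3/4) = 0.10547; P(data | box E) = (1/4)(1/4)(3/4)(1/4) = 0.011719.
The prior-weighted likelihoods are 4/13 · 0.001709 = 0.00052584, 2/13 · 0.0864 = 0.013292, 2/13 · 0.048773 = 0.0075035, 4/13 · 0.10547 = 0.032452, 1/13 · 0.011719 = 0.00090144; these sum to 0.054675.
So P(box C | data) = (0.0075035) / (0.054675) = 0.13724.

0.1372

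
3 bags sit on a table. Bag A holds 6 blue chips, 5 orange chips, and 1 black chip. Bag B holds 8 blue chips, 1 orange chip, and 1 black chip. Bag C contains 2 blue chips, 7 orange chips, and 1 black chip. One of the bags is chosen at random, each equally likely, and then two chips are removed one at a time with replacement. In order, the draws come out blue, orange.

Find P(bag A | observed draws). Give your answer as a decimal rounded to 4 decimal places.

0.4864

Compute the likelihood of the observed sequence for each case: P(data | bag A) = (6/12)(5/12) = 0.20833; P(data | bag B) = (8/10)(1/10) = 0.08; P(data | bag C) = (2/10)(7/10) = 0.14.
Multiplying each by its prior: 1/3 · 0.20833 = 0.069444, 1/3 · 0.08 = 0.026667, 1/3 · 0.14 = 0.046667; summing to 0.14278.
By Bayes' rule, P(bag A | data) = (0.069444) / (0.14278) = 0.48638.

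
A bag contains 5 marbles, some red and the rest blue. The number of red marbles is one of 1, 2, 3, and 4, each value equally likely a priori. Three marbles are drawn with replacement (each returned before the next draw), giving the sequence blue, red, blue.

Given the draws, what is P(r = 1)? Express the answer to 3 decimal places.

0.320

Compute the likelihood of the observed sequence for each case: P(data | r = 1) = (4/5)(1/5)(4/5) = 16/125; P(data | r = 2) = (3/5)(2/5)(3/5) = 18/125; P(data | r = 3) = (2/5)(3/5)(2/5) = 12/125; P(data | r = 4) = (1/5)(4/5)(1/5) = 4/125.
Multiplying each by its prior: 1/4 · 16/125 = 4/125, 1/4 · 18/125 = 9/250, 1/4 · 12/125 = 3/125, 1/4 · 4/125 = 1/125; with total 1/10.
Hence P(r = 1 | data) = (4/125) / (1/10) = 8/25.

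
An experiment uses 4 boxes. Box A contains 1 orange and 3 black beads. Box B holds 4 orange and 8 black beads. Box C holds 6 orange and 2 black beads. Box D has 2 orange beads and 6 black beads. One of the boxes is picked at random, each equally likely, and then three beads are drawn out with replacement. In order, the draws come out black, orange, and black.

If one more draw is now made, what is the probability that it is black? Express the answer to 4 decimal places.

0.6749

For each hypothesis, P(data | H) works out to: P(data | box A) = (3/4)(1/4)(3/4) = 0.14062; P(data | box B) = (8/12)(4/12)(8/12) = 0.14815; P(data | box C) = (2/8)(6/8)(2/8) = 0.046875; P(data | box D) = (6/8)(2/8)(6/8) = 0.14062.
Multiplying each by its prior: 1/4 · 0.14062 = 0.035156, 1/4 · 0.14815 = 0.037037, 1/4 · 0.046875 = 0.011719, 1/4 · 0.14062 = 0.035156; summing to 0.11907.
Normalising, the posterior is P(box A | data) = 0.29526, P(box B | data) = 0.31106, P(box C | data) = 0.09842, P(box D | data) = 0.29526.
Averaging over the posterior, P(black next | data) = (3/4)(0.29526) + (2/3)(0.31106) + (1/4)(0.09842) + (3/4)(0.29526) = 0.67487.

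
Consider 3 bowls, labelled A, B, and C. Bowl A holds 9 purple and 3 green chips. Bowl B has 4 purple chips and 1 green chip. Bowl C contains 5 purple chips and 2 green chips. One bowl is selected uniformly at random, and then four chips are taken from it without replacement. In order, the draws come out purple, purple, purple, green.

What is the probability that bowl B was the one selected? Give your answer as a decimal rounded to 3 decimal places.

The likelihood of the observed sequence under each hypothesis: P(data | bowl A) = (9/12)(8/11)(7/10)(3/9) = 0.12727; P(data | bowl B) = (4/5)(3/4)(2/3)(1/2) = 0.2; P(data | bowl C) = (5/7)(4/6)(3/5)(2/4) = 0.14286.
Multiplying each by its prior: 1/3 · 0.12727 = 0.042424, 1/3 · 0.2 = 0.066667, 1/3 · 0.14286 = 0.047619; with total 0.15671.
Hence P(bowl B | data) = (0.066667) / (0.15671) = 0.42541.

0.425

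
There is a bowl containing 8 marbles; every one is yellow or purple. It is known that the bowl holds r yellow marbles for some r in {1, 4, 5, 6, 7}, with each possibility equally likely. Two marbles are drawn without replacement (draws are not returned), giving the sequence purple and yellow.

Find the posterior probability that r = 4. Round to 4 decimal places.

0.2807

The likelihood of the observed sequence under each hypothesis: P(data | r = 1) = (7/8)(1/7) = 1/8; P(data | r = 4) = (4/8)(4/7) = 2/7; P(data | r = 5) = (3/8)(5/7) = 15/56; P(data | r = 6) = (2/8)(6/7) = 3/14; P(data | r = 7) = (1/8)(7/7) = 1/8.
Weighting by the prior gives 1/5 · 1/8 = 1/40, 1/5 · 2/7 = 2/35, 1/5 · 15/56 = 3/56, 1/5 · 3/14 = 3/70, 1/5 · 1/8 = 1/40; with total 57/280.
By Bayes' rule, P(r = 4 | data) = (2/35) / (57/280) = 16/57.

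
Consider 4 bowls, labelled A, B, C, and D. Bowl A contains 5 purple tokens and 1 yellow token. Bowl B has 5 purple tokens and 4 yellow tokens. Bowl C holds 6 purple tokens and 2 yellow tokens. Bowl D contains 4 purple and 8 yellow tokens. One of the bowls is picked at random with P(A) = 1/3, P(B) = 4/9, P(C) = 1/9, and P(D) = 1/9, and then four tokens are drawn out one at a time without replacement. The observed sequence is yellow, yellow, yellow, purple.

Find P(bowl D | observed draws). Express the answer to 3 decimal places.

0.416

The likelihood of the observed sequence under each hypothesis: P(data | bowl A) = (1/6)(0/5) = 0; P(data | bowl B) = (4/9)(3/8)(2/7)(5/6) = 0.039683; P(data | bowl C) = (2/8)(1/7)(0/6) = 0; P(data | bowl D) = (8/12)(7/11)(6/10)(4/9) = 0.11313.
The prior-weighted likelihoods are 1/3 · 0 = 0, 4/9 · 0.039683 = 0.017637, 1/9 · 0 = 0, 1/9 · 0.11313 = 0.01257; with total 0.030207.
So P(bowl D | data) = (0.01257) / (0.030207) = 0.41614.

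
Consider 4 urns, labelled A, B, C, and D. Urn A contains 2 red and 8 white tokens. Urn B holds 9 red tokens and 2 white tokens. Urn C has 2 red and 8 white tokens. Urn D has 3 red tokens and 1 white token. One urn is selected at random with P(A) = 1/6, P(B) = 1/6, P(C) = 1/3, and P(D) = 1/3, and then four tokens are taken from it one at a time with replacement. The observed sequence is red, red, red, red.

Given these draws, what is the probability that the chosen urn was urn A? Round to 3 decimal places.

The likelihood of the observed sequence under each hypothesis: P(data | urn A) = (2/10)(2/10)(2/10)(2/10) = 0.0016; P(data | urn B) = (9/11)(9/11)(9/11)(9/11) = 0.44813; P(data | urn C) = (2/10)(2/10)(2/10)(2/10) = 0.0016; P(data | urn D) = (3/4)(3/4)(3/4)(3/4) = 0.31641.
Weighting by the prior gives 1/6 · 0.0016 = 0.00026667, 1/6 · 0.44813 = 0.074688, 1/3 · 0.0016 = 0.00053333, 1/3 · 0.31641 = 0.10547; these sum to 0.18096.
By Bayes' rule, P(urn A | data) = (0.00026667) / (0.18096) = 0.0014737.

0.001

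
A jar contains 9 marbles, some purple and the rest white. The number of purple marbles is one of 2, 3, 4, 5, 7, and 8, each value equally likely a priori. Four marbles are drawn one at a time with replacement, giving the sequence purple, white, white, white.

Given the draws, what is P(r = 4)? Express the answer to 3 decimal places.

Compute the likelihood of the observed sequence for each case: P(data | r = 2) = (2/9)(7/9)(7/9)(7/9) = 0.10456; P(data | r = 3) = (3/9)(6/9)(6/9)(6/9) = 0.098765; P(data | r = 4) = (4/9)(5/9)(5/9)(5/9) = 0.076208; P(data | r = 5) = (5/9)(4/9)(4/9)(4/9) = 0.048773; P(data | r = 7) = (7/9)(2/9)(2/9)(2/9) = 0.0085353; P(data | r = 8) = (8/9)(1/9)(1/9)(1/9) = 0.0012193.
Multiplying each by its prior: 1/6 · 0.10456 = 0.017426, 1/6 · 0.098765 = 0.016461, 1/6 · 0.076208 = 0.012701, 1/6 · 0.048773 = 0.0081288, 1/6 · 0.0085353 = 0.0014225, 1/6 · 0.0012193 = 0.00020322; summing to 0.056343.
By Bayes' rule, P(r = 4 | data) = (0.012701) / (0.056343) = 0.22543.

0.225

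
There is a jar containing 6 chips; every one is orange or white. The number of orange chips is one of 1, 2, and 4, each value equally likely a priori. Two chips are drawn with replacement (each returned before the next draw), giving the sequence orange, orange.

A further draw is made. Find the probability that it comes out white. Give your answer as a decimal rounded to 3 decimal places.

0.421

The likelihood of the observed sequence under each hypothesis: P(data | r = 1) = (1/6)(1/6) = 1/36; P(data | r = 2) = (2/6)(2/6) = 1/9; P(data | r = 4) = (4/6)(4/6) = 4/9.
The prior-weighted likelihoods are 1/3 · 1/36 = 1/108, 1/3 · 1/9 = 1/27, 1/3 · 4/9 = 4/27; these sum to 7/36.
Dividing through by the total gives posterior P(r = 1 | data) = 1/21, P(r = 2 | data) = 4/21, P(r = 4 | data) = 16/21.
So P(white next | data) = Σ P(white next | H) P(H | data) = (5/6)(1/21) + (2/3)(4/21) + (1/3)(16/21) = 53/126.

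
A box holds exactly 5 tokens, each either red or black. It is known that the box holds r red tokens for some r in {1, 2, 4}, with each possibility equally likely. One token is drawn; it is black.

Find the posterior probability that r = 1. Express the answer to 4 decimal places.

0.5000

Under each hypothesis, the probability of this draw is: P(data | r = 1) = (4/5) = 4/5; P(data | r = 2) = (3/5) = 3/5; P(data | r = 4) = (1/5) = 1/5.
The prior-weighted likelihoods are 1/3 · 4/5 = 4/15, 1/3 · 3/5 = 1/5, 1/3 · 1/5 = 1/15; with total 8/15.
Therefore the posterior P(r = 1 | data) = (4/15) / (8/15) = 1/2.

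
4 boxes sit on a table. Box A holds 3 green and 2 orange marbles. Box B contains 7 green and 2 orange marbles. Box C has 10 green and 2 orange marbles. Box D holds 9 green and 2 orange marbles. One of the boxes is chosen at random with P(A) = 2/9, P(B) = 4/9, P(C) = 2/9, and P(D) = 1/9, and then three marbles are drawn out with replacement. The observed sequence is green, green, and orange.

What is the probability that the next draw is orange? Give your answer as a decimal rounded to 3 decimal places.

0.251

Compute the likelihood of the observed sequence for each case: P(data | box A) = (3/5)(3/5)(2/5) = 0.144; P(data | box B) = (7/9)(7/9)(2/9) = 0.13443; P(data | box C) = (10/12)(10/12)(2/12) = 0.11574; P(data | box D) = (9/11)(9/11)(2/11) = 0.12171.
Multiplying each by its prior: 2/9 · 0.144 = 0.032, 4/9 · 0.13443 = 0.059747, 2/9 · 0.11574 = 0.02572, 1/9 · 0.12171 = 0.013524; with total 0.13099.
Dividing through by the total gives posterior P(box A | data) = 0.24429, P(box B | data) = 0.45612, P(box C | data) = 0.19635, P(box D | data) = 0.10324.
Averaging over the posterior, P(orange next | data) = (2/5)(0.24429) + (2/9)(0.45612) + (1/6)(0.19635) + (2/11)(0.10324) = 0.25057.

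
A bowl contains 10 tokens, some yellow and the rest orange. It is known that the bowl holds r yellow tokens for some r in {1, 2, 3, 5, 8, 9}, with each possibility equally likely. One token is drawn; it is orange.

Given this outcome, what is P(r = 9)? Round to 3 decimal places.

0.031

For each hypothesis, P(data | H) works out to: P(data | r = 1) = (9/10) = 9/10; P(data | r = 2) = (8/10) = 4/5; P(data | r = 3) = (7/10) = 7/10; P(data | r = 5) = (5/10) = 1/2; P(data | r = 8) = (2/10) = 1/5; P(data | r = 9) = (1/10) = 1/10.
Multiplying each by its prior: 1/6 · 9/10 = 3/20, 1/6 · 4/5 = 2/15, 1/6 · 7/10 = 7/60, 1/6 · 1/2 = 1/12, 1/6 · 1/5 = 1/30, 1/6 · 1/10 = 1/60; these sum to 8/15.
Therefore the posterior P(r = 9 | data) = (1/60) / (8/15) = 1/32.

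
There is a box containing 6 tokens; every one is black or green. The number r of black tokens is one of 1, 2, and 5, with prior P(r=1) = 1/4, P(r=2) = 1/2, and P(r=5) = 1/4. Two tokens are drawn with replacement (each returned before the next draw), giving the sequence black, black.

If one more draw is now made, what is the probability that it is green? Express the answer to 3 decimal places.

The likelihood of the observed sequence under each hypothesis: P(data | r = 1) = (1/6)(1/6) = 1/36; P(data | r = 2) = (2/6)(2/6) = 1/9; P(data | r = 5) = (5/6)(5/6) = 25/36.
Multiplying each by its prior: 1/4 · 1/36 = 1/144, 1/2 · 1/9 = 1/18, 1/4 · 25/36 = 25/144; summing to 17/72.
The posterior is then P(r = 1 | data) = 1/34, P(r = 2 | data) = 4/17, P(r = 5 | data) = 25/34.
Averaging over the posterior, P(green next | data) = (5/6)(1/34) + (2/3)(4/17) + (1/6)(25/34) = 31/102.

0.304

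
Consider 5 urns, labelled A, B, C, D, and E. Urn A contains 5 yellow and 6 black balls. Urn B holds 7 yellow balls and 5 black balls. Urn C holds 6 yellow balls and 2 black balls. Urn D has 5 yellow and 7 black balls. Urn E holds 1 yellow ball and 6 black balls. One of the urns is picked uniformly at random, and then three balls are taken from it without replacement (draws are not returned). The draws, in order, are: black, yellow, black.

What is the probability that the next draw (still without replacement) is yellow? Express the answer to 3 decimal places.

The likelihood of the observed sequence under each hypothesis: P(data | urn A) = (6/11)(5/10)(5/9) = 5/33; P(data | urn B) = (5/12)(7/11)(4/10) = 7/66; P(data | urn C) = (2/8)(6/7)(1/6) = 1/28; P(data | urn D) = (7/12)(5/11)(6/10) = 7/44; P(data | urn E) = (6/7)(1/6)(5/5) = 1/7.
The prior-weighted likelihoods are 1/5 · 5/33 = 1/33, 1/5 · 7/66 = 7/330, 1/5 · 1/28 = 1/140, 1/5 · 7/44 = 7/220, 1/5 · 1/7 = 1/35; these sum to 5/42.
The posterior is then P(urn A | data) = 0.25455, P(urn B | data) = 0.17818, P(urn C | data) = 0.06, P(urn D | data) = 0.26727, P(urn E | data) = 0.24.
The predictive probability is P(yellow next | data) = (1/2)(0.25455) + (2/3)(0.17818) + (1)(0.06) + (4/9)(0.26727) + (0)(0.24) = 0.42485.

0.425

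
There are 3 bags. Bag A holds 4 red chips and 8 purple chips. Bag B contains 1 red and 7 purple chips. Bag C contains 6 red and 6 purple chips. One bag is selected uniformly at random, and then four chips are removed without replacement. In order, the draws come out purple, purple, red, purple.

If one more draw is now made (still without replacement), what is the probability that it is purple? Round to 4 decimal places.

0.7312

Under each hypothesis, the probability of the observed sequence is: P(data | bag A) = (8/12)(7/11)(4/10)(6/9) = 0.11313; P(data | bag B) = (7/8)(6/7)(1/6)(5/5) = 0.125; P(data | bag C) = (6/12)(5/11)(6/10)(4/9) = 0.060606.
Multiplying each by its prior: 1/3 · 0.11313 = 0.03771, 1/3 · 0.125 = 0.041667, 1/3 · 0.060606 = 0.020202; summing to 0.099579.
The posterior is then P(bag A | data) = 0.3787, P(bag B | data) = 0.41843, P(bag C | data) = 0.20287.
So P(purple next | data) = Σ P(purple next | H) P(H | data) = (5/8)(0.3787) + (1)(0.41843) + (3/8)(0.20287) = 0.73119.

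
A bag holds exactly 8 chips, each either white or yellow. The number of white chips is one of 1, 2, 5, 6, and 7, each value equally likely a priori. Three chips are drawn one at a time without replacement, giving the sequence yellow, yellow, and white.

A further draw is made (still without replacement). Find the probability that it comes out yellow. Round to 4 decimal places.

Compute the likelihood of the observed sequence for each case: P(data | r = 1) = (7/8)(6/7)(1/6) = 1/8; P(data | r = 2) = (6/8)(5/7)(2/6) = 5/28; P(data | r = 5) = (3/8)(2/7)(5/6) = 5/56; P(data | r = 6) = (2/8)(1/7)(6/6) = 1/28; P(data | r = 7) = (1/8)(0/7) = 0.
Multiplying each by its prior: 1/5 · 1/8 = 1/40, 1/5 · 5/28 = 1/28, 1/5 · 5/56 = 1/56, 1/5 · 1/28 = 1/140, 1/5 · 0 = 0; these sum to 3/35.
The posterior is then P(r = 1 | data) = 7/24, P(r = 2 | data) = 5/12, P(r = 5 | data) = 5/24, P(r = 6 | data) = 1/12, P(r = 7 | data) = 0.
Averaging over the posterior, P(yellow next | data) = (1)(7/24) + (4/5)(5/12) + (1/5)(5/24) + (0)(1/12) = 2/3.

0.6667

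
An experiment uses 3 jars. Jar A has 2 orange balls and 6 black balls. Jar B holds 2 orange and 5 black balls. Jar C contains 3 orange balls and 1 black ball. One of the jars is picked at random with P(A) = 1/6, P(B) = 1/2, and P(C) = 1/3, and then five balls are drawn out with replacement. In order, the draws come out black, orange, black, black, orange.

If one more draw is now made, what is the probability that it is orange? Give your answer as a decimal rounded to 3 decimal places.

0.340

The likelihood of the observed sequence under each hypothesis: P(data | jar A) = (6/8)(2/8)(6/8)(6/8)(2/8) = 0.026367; P(data | jar B) = (5/7)(2/7)(5/7)(5/7)(2/7) = 0.02975; P(data | jar C) = (1/4)(3/4)(1/4)(1/4)(3/4) = 0.0087891.
Weighting by the prior gives 1/6 · 0.026367 = 0.0043945, 1/2 · 0.02975 = 0.014875, 1/3 · 0.0087891 = 0.0029297; summing to 0.022199.
Normalising, the posterior is P(jar A | data) = 0.19796, P(jar B | data) = 0.67006, P(jar C | data) = 0.13197.
Averaging over the posterior, P(orange next | data) = (1/4)(0.19796) + (2/7)(0.67006) + (3/4)(0.13197) = 0.33992.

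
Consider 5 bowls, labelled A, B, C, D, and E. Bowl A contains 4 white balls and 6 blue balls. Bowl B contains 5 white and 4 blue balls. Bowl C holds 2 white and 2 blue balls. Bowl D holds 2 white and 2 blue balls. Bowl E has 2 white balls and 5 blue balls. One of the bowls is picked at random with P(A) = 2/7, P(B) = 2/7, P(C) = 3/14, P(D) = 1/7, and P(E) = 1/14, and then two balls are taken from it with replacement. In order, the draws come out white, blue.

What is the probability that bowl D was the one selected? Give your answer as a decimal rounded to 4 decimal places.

The likelihood of the observed sequence under each hypothesis: P(data | bowl A) = (4/10)(6/10) = 0.24; P(data | bowl B) = (5/9)(4/9) = 0.24691; P(data | bowl C) = (2/4)(2/4) = 0.25; P(data | bowl D) = (2/4)(2/4) = 0.25; P(data | bowl E) = (2/7)(5/7) = 0.20408.
The prior-weighted likelihoods are 2/7 · 0.24 = 0.068571, 2/7 · 0.24691 = 0.070547, 3/14 · 0.25 = 0.053571, 1/7 · 0.25 = 0.035714, 1/14 · 0.20408 = 0.014577; summing to 0.24298.
Therefore the posterior P(bowl D | data) = (0.035714) / (0.24298) = 0.14698.

0.1470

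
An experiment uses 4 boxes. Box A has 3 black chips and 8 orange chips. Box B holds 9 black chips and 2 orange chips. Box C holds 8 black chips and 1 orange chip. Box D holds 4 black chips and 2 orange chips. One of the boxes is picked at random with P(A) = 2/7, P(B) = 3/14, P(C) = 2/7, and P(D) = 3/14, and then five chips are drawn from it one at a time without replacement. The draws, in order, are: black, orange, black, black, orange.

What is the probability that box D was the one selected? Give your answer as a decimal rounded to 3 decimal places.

Under each hypothesis, the probability of the observed sequence is: P(data | box A) = (3/11)(8/10)(2/9)(1/8)(7/7) = 0.0060606; P(data | box B) = (9/11)(2/10)(8/9)(7/8)(1/7) = 0.018182; P(data | box C) = (8/9)(1/8)(7/7)(6/6)(0/5) = 0; P(data | box D) = (4/6)(2/5)(3/4)(2/3)(1/2) = 0.066667.
The prior-weighted likelihoods are 2/7 · 0.0060606 = 0.0017316, 3/14 · 0.018182 = 0.0038961, 2/7 · 0 = 0, 3/14 · 0.066667 = 0.014286; with total 0.019913.
By Bayes' rule, P(box D | data) = (0.014286) / (0.019913) = 0.71739.

0.717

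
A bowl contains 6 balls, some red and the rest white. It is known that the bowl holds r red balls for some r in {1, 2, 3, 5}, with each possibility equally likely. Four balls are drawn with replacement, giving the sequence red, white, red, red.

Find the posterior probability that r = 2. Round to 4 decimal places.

0.1317

Compute the likelihood of the observed sequence for each case: P(data | r = 1) = (1/6)(5/6)(1/6)(1/6) = 0.003858; P(data | r = 2) = (2/6)(4/6)(2/6)(2/6) = 0.024691; P(data | r = 3) = (3/6)(3/6)(3/6)(3/6) = 0.0625; P(data | r = 5) = (5/6)(1/6)(5/6)(5/6) = 0.096451.
Weighting by the prior gives 1/4 · 0.003858 = 0.00096451, 1/4 · 0.024691 = 0.0061728, 1/4 · 0.0625 = 0.015625, 1/4 · 0.096451 = 0.024113; these sum to 0.046875.
Hence P(r = 2 | data) = (0.0061728) / (0.046875) = 0.13169.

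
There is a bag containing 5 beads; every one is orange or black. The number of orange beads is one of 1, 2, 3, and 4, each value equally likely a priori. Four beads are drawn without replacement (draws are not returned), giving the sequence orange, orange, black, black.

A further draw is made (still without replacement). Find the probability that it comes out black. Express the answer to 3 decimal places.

Compute the likelihood of the observed sequence for each case: P(data | r = 1) = (1/5)(0/4) = 0; P(data | r = 2) = (2/5)(1/4)(3/3)(2/2) = 1/10; P(data | r = 3) = (3/5)(2/4)(2/3)(1/2) = 1/10; P(data | r = 4) = (4/5)(3/4)(1/3)(0/2) = 0.
Multiplying each by its prior: 1/4 · 0 = 0, 1/4 · 1/10 = 1/40, 1/4 · 1/10 = 1/40, 1/4 · 0 = 0; summing to 1/20.
Dividing through by the total gives posterior P(r = 1 | data) = 0, P(r = 2 | data) = 1/2, P(r = 3 | data) = 1/2, P(r = 4 | data) = 0.
Averaging over the posterior, P(black next | data) = (1)(1/2) + (0)(1/2) = 1/2.

0.500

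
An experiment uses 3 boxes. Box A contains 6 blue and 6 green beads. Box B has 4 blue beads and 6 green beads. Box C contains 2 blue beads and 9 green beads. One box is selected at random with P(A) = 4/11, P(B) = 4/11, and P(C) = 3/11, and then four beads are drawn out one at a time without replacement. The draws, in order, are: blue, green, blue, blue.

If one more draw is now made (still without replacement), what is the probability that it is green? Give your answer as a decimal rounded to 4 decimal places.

Under each hypothesis, the probability of the observed sequence is: P(data | box A) = (6/12)(6/11)(5/10)(4/9) = 0.060606; P(data | box B) = (4/10)(6/9)(3/8)(2/7) = 0.028571; P(data | box C) = (2/11)(9/10)(1/9)(0/8) = 0.
The prior-weighted likelihoods are 4/11 · 0.060606 = 0.022039, 4/11 · 0.028571 = 0.01039, 3/11 · 0 = 0; summing to 0.032428.
The posterior is then P(box A | data) = 0.67961, P(box B | data) = 0.32039, P(box C | data) = 0.
Averaging over the posterior, P(green next | data) = (5/8)(0.67961) + (5/6)(0.32039) = 0.69175.

0.6917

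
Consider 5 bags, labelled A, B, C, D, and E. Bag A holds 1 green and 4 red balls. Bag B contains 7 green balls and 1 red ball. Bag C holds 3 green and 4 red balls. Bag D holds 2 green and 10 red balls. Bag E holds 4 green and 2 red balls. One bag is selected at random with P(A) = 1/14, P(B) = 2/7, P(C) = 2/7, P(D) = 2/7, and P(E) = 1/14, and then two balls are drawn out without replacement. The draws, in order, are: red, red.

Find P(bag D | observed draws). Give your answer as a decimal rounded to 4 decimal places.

0.6011

Compute the likelihood of the observed sequence for each case: P(data | bag A) = (4/5)(3/4) = 0.6; P(data | bag B) = (1/8)(0/7) = 0; P(data | bag C) = (4/7)(3/6) = 0.28571; P(data | bag D) = (10/12)(9/11) = 0.68182; P(data | bag E) = (2/6)(1/5) = 0.066667.
Multiplying each by its prior: 1/14 · 0.6 = 0.042857, 2/7 · 0 = 0, 2/7 · 0.28571 = 0.081633, 2/7 · 0.68182 = 0.19481, 1/14 · 0.066667 = 0.0047619; these sum to 0.32406.
By Bayes' rule, P(bag D | data) = (0.19481) / (0.32406) = 0.60115.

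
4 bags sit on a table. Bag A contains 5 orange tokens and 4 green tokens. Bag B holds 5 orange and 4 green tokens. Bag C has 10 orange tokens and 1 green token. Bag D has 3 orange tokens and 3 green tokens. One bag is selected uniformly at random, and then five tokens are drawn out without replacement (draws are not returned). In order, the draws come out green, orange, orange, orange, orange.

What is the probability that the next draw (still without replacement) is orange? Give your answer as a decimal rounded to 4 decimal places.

For each hypothesis, P(data | H) works out to: P(data | bag A) = (4/9)(5/8)(4/7)(3/6)(2/5) = 0.031746; P(data | bag B) = (4/9)(5/8)(4/7)(3/6)(2/5) = 0.031746; P(data | bag C) = (1/11)(10/10)(9/9)(8/8)(7/7) = 0.090909; P(data | bag D) = (3/6)(3/5)(2/4)(1/3)(0/2) = 0.
The prior-weighted likelihoods are 1/4 · 0.031746 = 0.0079365, 1/4 · 0.031746 = 0.0079365, 1/4 · 0.090909 = 0.022727, 1/4 · 0 = 0; with total 0.0386.
The posterior is then P(bag A | data) = 0.20561, P(bag B | data) = 0.20561, P(bag C | data) = 0.58879, P(bag D | data) = 0.
So P(orange next | data) = Σ P(orange next | H) P(H | data) = (1/4)(0.20561) + (1/4)(0.20561) + (1)(0.58879) = 0.69159.

0.6916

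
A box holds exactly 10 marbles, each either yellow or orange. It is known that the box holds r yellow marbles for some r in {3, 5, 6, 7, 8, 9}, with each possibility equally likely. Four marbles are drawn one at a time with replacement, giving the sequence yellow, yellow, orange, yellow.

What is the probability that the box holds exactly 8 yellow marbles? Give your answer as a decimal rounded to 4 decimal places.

0.2296

Compute the likelihood of the observed sequence for each case: P(data | r = 3) = (3/10)(3/10)(7/10)(3/10) = 0.0189; P(data | r = 5) = (5/10)(5/10)(5/10)(5/10) = 0.0625; P(data | r = 6) = (6/10)(6/10)(4/10)(6/10) = 0.0864; P(data | r = 7) = (7/10)(7/10)(3/10)(7/10) = 0.1029; P(data | r = 8) = (8/10)(8/10)(2/10)(8/10) = 0.1024; P(data | r = 9) = (9/10)(9/10)(1/10)(9/10) = 0.0729.
Multiplying each by its prior: 1/6 · 0.0189 = 0.00315, 1/6 · 0.0625 = 0.010417, 1/6 · 0.0864 = 0.0144, 1/6 · 0.1029 = 0.01715, 1/6 · 0.1024 = 0.017067, 1/6 · 0.0729 = 0.01215; with total 0.074333.
By Bayes' rule, P(r = 8 | data) = (0.017067) / (0.074333) = 0.2296.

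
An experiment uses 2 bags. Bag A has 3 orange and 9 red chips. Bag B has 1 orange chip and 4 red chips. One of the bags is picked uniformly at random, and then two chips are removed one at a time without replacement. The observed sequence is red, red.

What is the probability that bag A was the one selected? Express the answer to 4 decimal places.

0.4762

The likelihood of the observed sequence under each hypothesis: P(data | bag A) = (9/12)(8/11) = 6/11; P(data | bag B) = (4/5)(3/4) = 3/5.
Multiplying each by its prior: 1/2 · 6/11 = 3/11, 1/2 · 3/5 = 3/10; with total 63/110.
Therefore the posterior P(bag A | data) = (3/11) / (63/110) = 10/21.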